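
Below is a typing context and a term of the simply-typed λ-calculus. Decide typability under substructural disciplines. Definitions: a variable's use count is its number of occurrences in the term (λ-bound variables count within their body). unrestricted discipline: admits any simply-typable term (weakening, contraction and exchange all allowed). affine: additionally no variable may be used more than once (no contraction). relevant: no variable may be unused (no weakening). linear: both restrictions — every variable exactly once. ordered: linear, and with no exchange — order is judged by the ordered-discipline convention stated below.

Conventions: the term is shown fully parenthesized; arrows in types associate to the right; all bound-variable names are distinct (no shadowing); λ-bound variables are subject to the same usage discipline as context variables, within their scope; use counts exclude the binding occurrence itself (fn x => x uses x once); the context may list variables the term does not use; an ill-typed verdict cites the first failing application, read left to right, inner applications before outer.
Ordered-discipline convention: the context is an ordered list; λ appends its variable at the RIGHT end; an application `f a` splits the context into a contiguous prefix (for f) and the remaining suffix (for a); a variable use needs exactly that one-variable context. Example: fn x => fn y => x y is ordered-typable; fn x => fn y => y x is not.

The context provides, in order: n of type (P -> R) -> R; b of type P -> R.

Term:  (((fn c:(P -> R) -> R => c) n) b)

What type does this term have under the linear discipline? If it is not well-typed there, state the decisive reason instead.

term : R
counts: n: 1×; b: 1×; c (λ-bound): 1×
uses in reading order: c, n, b
typing: the term checks, with type R
all disciplines: ordered ✓, linear ✓, affine ✓, relevant ✓, unrestricted ✓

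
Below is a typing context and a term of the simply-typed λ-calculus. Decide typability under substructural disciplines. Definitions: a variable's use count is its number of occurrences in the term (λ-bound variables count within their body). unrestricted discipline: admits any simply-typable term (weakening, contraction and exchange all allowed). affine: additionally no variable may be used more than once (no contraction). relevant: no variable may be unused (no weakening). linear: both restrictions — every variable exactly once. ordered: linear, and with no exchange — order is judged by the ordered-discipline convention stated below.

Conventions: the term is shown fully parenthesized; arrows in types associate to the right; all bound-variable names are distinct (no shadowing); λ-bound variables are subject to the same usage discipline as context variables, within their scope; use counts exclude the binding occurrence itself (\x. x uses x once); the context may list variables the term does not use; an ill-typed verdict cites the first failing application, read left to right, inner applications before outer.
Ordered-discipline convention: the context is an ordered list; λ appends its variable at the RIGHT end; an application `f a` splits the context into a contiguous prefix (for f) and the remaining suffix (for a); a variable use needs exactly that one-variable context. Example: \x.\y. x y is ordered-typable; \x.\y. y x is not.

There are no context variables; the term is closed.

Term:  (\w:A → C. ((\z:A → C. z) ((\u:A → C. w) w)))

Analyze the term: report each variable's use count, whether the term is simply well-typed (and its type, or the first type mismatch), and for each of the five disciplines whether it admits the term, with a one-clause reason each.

use counts: w (bound): 2×; z (bound): 1×; u (bound): 0×
left-to-right use order: z, w, w
typing: ✓ — (A → C) → A → C
ordered ✗ (w ×2 used more than once (contraction); u left unused)
linear ✗ (w ×2 used more than once (contraction); u left unused)
affine ✗ (w ×2 used more than once (contraction))
relevant ✗ (u left unused)
unrestricted ✓ (type-checks ((A → C) → A → C) and nothing is barred)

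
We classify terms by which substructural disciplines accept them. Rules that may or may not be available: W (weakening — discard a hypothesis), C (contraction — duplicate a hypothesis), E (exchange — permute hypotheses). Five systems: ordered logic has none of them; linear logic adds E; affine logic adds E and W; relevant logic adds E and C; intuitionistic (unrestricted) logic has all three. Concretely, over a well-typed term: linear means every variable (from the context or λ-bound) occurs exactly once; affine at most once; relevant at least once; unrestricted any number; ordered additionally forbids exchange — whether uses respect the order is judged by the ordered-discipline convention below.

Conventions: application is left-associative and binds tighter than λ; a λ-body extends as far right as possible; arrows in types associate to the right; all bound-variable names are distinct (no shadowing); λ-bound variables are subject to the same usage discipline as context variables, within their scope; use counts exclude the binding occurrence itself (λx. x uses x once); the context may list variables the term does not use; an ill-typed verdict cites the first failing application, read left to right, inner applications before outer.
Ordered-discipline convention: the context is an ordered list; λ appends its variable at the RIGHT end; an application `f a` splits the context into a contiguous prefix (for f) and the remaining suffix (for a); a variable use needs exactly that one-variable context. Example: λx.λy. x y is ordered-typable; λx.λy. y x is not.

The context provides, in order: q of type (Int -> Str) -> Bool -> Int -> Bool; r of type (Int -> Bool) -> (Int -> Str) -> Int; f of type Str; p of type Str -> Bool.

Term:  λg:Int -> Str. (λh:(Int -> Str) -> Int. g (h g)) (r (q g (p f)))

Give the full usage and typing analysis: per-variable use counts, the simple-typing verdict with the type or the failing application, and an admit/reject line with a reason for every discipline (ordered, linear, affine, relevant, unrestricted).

usage: q: 1×; r: 1×; f: 1×; p: 1×; g (λ-bound): 3×; h (λ-bound): 1×
uses in reading order: g, h, g, r, q, g, p, f
typing: well-typed at (Int -> Str) -> Str
ordered: ✗, g ×3 used more than once (contraction)
linear: ✗, g ×3 used more than once (contraction)
affine: ✗, g ×3 used more than once (contraction)
relevant: ✓, at least one use each (q, r, f, p, g, h)
unrestricted: ✓, well-typed at (Int -> Str) -> Str; no restrictions here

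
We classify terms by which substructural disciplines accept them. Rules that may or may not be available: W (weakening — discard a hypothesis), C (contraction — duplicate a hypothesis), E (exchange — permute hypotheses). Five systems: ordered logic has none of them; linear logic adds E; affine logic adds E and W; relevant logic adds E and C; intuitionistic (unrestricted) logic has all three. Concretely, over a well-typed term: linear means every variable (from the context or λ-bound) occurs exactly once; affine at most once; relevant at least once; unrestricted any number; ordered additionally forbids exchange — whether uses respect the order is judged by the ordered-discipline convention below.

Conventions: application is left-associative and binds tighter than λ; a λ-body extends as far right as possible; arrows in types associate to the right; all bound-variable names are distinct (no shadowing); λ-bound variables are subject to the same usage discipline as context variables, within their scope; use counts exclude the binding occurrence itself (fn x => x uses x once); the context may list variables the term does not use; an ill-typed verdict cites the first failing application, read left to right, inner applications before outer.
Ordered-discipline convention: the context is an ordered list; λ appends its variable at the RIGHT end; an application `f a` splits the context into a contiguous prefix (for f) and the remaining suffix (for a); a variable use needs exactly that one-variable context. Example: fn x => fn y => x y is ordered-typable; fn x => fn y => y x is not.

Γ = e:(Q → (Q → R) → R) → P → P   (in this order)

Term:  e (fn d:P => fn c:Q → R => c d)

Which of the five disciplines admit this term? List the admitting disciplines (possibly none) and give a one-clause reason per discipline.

admitted by: none
use counts: e: 1, d (λ-bound): 1, c (λ-bound): 1
order of uses: e, c, d
typing: ill-typed: an argument P mismatches the expected Q
ordered: ✗, the type mismatch rejects it
linear: ✗, not simply typable
affine: ✗, fails simple typing
relevant: ✗, a type mismatch blocks all five
unrestricted: ✗, the type mismatch rejects it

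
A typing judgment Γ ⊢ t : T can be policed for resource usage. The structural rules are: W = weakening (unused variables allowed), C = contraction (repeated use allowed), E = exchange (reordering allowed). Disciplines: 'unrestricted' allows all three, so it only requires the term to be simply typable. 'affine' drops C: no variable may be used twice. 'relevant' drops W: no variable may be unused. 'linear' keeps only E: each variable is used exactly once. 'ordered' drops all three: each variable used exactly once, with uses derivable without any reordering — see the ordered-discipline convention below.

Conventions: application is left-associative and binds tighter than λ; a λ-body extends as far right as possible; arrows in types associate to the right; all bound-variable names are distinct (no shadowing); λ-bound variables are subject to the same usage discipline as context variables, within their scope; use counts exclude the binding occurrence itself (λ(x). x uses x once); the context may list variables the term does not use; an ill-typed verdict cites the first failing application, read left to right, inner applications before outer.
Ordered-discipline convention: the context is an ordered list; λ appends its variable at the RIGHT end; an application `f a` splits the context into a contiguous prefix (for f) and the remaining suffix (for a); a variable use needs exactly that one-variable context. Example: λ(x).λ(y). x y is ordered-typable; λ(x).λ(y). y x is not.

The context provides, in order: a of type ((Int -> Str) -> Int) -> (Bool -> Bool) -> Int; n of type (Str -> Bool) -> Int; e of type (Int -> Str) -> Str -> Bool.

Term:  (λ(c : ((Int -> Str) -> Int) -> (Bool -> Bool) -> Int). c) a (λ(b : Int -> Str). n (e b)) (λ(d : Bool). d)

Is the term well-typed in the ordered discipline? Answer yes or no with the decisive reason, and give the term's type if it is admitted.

yes — single-use (a, n, e, c, b, d), ordered derivation ok; term : Int
use counts: a: 1×, n: 1×, e: 1×, c (bound): 1×, b (bound): 1×, d (bound): 1×
uses in reading order: c, a, n, e, b, d
typing: the term checks, with type Int
all disciplines: ordered ✓ | linear ✓ | affine ✓ | relevant ✓ | unrestricted ✓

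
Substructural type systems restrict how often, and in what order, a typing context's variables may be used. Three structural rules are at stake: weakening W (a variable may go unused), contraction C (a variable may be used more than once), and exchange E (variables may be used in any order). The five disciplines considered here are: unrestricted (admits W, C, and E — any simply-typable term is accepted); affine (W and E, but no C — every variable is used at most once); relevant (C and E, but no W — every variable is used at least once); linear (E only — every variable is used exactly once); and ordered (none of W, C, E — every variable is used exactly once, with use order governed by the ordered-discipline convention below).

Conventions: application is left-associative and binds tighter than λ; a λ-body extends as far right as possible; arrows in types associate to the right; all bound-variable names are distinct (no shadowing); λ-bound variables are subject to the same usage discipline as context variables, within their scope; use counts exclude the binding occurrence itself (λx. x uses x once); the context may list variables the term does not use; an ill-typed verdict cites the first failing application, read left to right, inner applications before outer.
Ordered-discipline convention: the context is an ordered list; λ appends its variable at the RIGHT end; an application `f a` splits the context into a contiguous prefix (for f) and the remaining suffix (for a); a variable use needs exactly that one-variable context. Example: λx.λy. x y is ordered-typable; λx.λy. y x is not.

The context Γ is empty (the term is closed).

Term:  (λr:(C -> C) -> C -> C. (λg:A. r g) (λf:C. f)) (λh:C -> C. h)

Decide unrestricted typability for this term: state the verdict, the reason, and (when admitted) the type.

no — the type mismatch rejects it
variable uses: r (λ-bound) ×1; g (λ-bound) ×1; f (λ-bound) ×1; h (λ-bound) ×1
uses in reading order: r, g, f, h
typing: ill-typed: an argument A mismatches the expected C -> C
all disciplines: ordered ✗ | linear ✗ | affine ✗ | relevant ✗ | unrestricted ✗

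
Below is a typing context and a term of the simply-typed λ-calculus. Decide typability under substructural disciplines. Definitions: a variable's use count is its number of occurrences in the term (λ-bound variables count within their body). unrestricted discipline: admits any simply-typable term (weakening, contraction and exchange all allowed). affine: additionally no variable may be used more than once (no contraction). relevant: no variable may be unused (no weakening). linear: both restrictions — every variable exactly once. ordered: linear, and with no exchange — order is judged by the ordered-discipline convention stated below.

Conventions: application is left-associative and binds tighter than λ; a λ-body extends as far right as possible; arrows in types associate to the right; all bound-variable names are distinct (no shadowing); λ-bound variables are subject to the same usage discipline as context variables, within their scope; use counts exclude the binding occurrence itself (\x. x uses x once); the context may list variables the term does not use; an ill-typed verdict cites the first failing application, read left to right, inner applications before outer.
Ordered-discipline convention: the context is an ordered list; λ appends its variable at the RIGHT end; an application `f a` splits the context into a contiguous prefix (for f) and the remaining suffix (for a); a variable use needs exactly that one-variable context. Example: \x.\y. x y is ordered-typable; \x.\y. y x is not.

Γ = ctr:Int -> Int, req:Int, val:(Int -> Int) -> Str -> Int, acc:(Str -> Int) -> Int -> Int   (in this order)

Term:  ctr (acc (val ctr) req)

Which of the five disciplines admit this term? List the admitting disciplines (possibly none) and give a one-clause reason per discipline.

admitted by: relevant, unrestricted
use counts: ctr: 2×; req: 1×; val: 1×; acc: 1×
order of uses: ctr, acc, val, ctr, req
typing: the term checks, with type Int
ordered: ✗, repeated use of ctr ×2
linear: ✗, repeated use of ctr ×2
affine: ✗, repeated use of ctr ×2
relevant: ✓, ctr, req, val, acc: all used, weakening unneeded
unrestricted: ✓, well-typed at Int; no restrictions here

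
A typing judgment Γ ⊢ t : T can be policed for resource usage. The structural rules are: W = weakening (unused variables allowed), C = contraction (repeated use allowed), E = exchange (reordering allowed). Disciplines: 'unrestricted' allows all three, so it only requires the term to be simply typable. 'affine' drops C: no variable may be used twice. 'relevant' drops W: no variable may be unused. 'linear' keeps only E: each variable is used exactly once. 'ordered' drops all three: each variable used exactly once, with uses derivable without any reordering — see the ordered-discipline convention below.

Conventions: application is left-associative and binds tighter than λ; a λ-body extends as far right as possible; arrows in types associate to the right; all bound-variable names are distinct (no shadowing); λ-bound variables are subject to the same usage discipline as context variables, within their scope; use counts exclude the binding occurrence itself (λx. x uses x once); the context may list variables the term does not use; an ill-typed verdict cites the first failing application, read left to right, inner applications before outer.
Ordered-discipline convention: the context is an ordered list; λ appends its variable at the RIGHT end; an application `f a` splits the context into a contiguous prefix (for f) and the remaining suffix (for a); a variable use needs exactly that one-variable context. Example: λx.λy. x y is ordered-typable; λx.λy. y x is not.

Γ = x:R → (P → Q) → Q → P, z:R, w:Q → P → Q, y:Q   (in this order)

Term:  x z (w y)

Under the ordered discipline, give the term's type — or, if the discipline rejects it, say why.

term : Q → P
use counts: x: 1, z: 1, w: 1, y: 1
use order (left to right): x, z, w, y
typing: the term checks, with type Q → P
per-discipline verdicts: ordered ✓ | linear ✓ | affine ✓ | relevant ✓ | unrestricted ✓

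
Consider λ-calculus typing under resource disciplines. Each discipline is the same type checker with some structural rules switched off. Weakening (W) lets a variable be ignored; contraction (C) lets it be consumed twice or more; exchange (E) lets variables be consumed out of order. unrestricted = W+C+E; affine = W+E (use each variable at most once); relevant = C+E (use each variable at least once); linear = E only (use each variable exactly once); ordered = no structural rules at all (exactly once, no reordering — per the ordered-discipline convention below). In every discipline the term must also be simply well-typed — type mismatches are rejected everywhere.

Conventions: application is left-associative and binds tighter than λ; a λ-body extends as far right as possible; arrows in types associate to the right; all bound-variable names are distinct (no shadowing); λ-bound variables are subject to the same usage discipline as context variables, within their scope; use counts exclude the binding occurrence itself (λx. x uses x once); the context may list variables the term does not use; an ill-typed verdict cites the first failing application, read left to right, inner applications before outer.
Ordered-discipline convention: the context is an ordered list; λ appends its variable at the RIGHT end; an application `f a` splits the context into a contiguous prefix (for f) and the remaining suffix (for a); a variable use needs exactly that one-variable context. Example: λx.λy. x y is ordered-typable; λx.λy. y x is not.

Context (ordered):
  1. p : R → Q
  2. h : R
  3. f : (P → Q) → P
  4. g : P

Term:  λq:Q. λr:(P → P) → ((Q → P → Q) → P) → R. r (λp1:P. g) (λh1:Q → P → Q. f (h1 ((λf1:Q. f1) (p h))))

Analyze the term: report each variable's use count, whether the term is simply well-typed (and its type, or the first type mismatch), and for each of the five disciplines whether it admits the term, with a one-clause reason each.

counts: p=1, h=1, f=1, g=1, q (bound)=0, r (bound)=1, p1 (bound)=0, h1 (bound)=1, f1 (bound)=1
left-to-right use order: r, g, f, h1, f1, p, h
typing: the term checks, with type Q → ((P → P) → ((Q → P → Q) → P) → R) → R
ordered ✗ (needs weakening: q, p1 unused)
linear ✗ (needs weakening: q, p1 unused)
affine ✓ (no duplicate uses among p, h, f, g, q, r, p1, h1, f1)
relevant ✗ (needs weakening: q, p1 unused)
unrestricted ✓ (well-typed at Q → ((P → P) → ((Q → P → Q) → P) → R) → R; no restrictions here)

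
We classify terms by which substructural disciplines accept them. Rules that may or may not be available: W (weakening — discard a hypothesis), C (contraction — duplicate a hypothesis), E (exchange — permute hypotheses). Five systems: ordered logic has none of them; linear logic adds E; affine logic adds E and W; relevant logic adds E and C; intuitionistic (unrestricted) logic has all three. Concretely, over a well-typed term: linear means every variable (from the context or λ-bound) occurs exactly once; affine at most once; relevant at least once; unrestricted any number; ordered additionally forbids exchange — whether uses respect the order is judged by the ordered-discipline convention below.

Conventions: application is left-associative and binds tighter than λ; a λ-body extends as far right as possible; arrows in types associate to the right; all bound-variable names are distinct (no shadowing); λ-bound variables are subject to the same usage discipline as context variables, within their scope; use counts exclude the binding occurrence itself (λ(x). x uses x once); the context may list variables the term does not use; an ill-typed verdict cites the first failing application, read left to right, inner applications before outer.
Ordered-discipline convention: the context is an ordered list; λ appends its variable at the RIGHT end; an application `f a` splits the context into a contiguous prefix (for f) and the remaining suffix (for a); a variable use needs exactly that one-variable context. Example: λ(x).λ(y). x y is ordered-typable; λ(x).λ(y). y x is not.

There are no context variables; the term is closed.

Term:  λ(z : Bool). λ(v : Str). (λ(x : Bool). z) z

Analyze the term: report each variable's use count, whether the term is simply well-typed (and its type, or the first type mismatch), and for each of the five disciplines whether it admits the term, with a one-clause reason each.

usage: z (λ-bound) ×2; v (λ-bound) ×0; x (λ-bound) ×0
left-to-right use order: z, z
typing: ✓ — Bool → Str → Bool
ordered: ✗ — repeated use of z ×2; needs weakening: v, x unused
linear: ✗ — repeated use of z ×2; needs weakening: v, x unused
affine: ✗ — repeated use of z ×2
relevant: ✗ — needs weakening: v, x unused
unrestricted: ✓ — well-typed at Bool → Str → Bool; no restrictions here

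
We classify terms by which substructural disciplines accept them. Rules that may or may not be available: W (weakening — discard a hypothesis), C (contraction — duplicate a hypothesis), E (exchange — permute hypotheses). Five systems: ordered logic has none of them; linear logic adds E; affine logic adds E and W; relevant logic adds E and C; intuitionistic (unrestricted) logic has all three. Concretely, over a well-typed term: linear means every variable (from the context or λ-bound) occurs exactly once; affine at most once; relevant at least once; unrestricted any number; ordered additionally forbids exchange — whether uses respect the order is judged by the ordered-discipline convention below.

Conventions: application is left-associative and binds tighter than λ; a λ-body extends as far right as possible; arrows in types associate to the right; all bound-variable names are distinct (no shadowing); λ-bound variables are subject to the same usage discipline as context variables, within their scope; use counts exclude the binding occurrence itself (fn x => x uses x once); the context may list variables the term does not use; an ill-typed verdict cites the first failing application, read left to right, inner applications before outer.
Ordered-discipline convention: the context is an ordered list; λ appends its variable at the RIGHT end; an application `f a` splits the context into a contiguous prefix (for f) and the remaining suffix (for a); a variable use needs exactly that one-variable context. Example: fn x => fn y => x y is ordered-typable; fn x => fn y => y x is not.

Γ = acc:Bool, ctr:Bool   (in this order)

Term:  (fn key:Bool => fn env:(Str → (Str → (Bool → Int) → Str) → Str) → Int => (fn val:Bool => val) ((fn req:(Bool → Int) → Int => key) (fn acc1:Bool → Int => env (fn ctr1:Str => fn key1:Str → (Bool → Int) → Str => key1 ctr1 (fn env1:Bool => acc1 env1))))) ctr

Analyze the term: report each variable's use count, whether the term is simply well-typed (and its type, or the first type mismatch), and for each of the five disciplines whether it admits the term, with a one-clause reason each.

variable uses: acc ×0, ctr ×1, key [bound] ×1, env [bound] ×1, val [bound] ×1, req [bound] ×0, acc1 [bound] ×1, ctr1 [bound] ×1, key1 [bound] ×1, env1 [bound] ×1
order of uses: val, key, env, key1, ctr1, acc1, env1, ctr
typing: the term checks, with type ((Str → (Str → (Bool → Int) → Str) → Str) → Int) → Bool
ordered ✗ (unused: acc, req — weakening required)
linear ✗ (unused: acc, req — weakening required)
affine ✓ (acc, ctr, key, env, val, req, acc1, ctr1, key1, env1: no repeats, contraction unneeded)
relevant ✗ (unused: acc, req — weakening required)
unrestricted ✓ (typability at ((Str → (Str → (Bool → Int) → Str) → Str) → Int) → Bool is all that's needed)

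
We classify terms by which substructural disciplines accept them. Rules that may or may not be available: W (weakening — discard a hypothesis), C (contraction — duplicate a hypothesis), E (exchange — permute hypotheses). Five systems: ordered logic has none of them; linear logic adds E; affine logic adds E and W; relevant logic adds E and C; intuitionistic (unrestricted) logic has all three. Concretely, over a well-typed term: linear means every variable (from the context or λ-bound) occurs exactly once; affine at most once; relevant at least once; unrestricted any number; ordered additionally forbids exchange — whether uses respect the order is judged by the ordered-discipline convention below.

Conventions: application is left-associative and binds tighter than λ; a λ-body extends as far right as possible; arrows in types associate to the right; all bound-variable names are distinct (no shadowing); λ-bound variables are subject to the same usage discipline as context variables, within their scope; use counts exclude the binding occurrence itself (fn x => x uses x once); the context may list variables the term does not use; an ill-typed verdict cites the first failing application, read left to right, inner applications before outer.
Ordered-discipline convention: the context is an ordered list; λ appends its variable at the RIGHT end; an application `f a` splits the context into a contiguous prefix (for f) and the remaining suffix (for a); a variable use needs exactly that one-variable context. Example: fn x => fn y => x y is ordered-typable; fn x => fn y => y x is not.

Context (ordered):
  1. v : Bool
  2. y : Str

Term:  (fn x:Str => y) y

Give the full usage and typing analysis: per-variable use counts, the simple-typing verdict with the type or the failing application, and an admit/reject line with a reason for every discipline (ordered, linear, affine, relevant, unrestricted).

variable uses: v ×0, y ×2, x (λ-bound) ×0
use order (left to right): y, y
typing: well-typed at Str
ordered ✗ (needs contraction — y ×2; unused: v, x — weakening required)
linear ✗ (needs contraction — y ×2; unused: v, x — weakening required)
affine ✗ (needs contraction — y ×2)
relevant ✗ (unused: v, x — weakening required)
unrestricted ✓ (typability at Str is all that's needed)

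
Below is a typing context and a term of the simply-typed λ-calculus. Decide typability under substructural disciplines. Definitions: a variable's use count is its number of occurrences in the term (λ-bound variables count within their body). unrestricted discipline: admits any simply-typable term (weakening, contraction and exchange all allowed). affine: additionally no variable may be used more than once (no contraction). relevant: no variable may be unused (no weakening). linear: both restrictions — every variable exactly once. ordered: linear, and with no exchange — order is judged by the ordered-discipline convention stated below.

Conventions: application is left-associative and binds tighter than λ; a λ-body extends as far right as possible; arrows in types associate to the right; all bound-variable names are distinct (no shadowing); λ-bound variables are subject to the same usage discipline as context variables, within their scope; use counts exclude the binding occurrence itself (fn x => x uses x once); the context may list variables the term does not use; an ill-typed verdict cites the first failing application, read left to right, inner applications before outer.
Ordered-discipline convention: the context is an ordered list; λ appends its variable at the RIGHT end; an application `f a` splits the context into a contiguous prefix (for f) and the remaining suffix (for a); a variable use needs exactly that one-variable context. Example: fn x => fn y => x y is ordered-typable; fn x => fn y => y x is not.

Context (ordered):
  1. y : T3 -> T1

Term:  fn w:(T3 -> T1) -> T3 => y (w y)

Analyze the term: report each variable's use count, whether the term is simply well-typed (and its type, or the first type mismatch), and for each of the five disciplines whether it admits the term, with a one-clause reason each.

counts: y: 2×; w (λ-bound): 1×
order of uses: y, w, y
typing: the term checks, with type ((T3 -> T1) -> T3) -> T1
ordered: ✗ — y ×2 used more than once (contraction)
linear: ✗ — y ×2 used more than once (contraction)
affine: ✗ — y ×2 used more than once (contraction)
relevant: ✓ — every one of y, w appears
unrestricted: ✓ — typability at ((T3 -> T1) -> T3) -> T1 is all that's needed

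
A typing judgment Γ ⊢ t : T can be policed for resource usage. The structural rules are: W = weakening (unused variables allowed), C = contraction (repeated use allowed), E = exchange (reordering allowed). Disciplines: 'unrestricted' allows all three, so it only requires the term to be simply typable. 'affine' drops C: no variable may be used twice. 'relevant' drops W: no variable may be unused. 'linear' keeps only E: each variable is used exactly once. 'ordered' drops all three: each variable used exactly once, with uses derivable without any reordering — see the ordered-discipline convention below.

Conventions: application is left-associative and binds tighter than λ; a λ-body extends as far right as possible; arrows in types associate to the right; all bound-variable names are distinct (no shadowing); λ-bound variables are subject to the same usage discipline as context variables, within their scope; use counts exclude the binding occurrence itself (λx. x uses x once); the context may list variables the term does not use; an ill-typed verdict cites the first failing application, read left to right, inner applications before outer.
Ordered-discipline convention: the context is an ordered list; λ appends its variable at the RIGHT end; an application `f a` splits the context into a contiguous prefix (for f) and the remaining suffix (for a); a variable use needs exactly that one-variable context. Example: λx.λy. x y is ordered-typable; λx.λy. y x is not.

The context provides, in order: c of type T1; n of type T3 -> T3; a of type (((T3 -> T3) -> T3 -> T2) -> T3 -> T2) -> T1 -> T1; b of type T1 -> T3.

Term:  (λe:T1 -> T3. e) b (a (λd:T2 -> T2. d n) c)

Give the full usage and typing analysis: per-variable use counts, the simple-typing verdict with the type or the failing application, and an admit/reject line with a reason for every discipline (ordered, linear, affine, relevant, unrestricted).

usage: c: 1; n: 1; a: 1; b: 1; e (bound): 1; d (bound): 1
left-to-right use order: e, b, a, d, n, c
typing: ill-typed: argument of type T3 -> T3 where T2 is required
ordered: ✗, not simply typable
linear: ✗, fails simple typing
affine: ✗, a type mismatch blocks all five
relevant: ✗, the type mismatch rejects it
unrestricted: ✗, not simply typable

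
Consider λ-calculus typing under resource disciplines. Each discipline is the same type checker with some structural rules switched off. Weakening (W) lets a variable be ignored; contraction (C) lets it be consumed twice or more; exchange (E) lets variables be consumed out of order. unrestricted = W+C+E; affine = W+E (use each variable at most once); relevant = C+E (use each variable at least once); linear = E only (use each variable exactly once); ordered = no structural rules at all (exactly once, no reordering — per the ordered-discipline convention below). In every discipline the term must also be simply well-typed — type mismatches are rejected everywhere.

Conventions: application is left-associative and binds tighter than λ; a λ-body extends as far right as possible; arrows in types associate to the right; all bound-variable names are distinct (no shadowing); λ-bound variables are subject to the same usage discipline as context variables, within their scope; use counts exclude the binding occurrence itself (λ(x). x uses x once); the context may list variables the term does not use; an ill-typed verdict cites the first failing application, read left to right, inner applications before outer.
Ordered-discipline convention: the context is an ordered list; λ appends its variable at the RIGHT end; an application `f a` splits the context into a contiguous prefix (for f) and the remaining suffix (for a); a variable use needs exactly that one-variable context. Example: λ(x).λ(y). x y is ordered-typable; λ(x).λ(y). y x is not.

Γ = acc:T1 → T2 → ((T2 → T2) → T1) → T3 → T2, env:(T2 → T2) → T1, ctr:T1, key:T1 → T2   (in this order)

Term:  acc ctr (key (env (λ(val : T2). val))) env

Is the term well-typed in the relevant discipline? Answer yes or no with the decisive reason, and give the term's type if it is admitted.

yes — none of acc, env, ctr, key, val goes unused; term : T3 → T2
usage: acc ×1; env ×2; ctr ×1; key ×1; val (bound) ×1
order of uses: acc, ctr, key, env, val, env
typing: well-typed — term : T3 → T2
summary: ordered ✗ | linear ✗ | affine ✗ | relevant ✓ | unrestricted ✓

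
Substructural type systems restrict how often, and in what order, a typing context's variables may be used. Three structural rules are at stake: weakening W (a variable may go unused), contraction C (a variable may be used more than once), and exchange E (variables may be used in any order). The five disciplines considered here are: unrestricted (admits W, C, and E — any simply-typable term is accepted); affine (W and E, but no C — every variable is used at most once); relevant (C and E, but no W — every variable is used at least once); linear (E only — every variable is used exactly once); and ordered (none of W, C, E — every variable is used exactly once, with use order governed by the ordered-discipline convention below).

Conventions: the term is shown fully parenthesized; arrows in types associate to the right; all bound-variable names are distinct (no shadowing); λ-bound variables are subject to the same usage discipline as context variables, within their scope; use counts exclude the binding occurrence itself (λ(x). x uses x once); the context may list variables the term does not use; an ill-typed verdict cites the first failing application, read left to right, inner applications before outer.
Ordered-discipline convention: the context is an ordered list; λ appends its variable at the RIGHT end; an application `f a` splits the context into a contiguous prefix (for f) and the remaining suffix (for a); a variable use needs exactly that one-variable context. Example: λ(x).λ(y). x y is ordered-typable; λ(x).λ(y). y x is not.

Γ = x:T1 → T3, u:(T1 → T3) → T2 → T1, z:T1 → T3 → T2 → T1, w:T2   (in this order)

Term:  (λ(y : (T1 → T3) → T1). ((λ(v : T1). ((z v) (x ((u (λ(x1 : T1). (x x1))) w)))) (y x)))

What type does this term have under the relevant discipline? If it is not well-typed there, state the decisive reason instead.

term : ((T1 → T3) → T1) → T2 → T1
counts: x: 3×; u: 1×; z: 1×; w: 1×; y (λ-bound): 1×; v (λ-bound): 1×; x1 (λ-bound): 1×
uses in reading order: z, v, x, u, x, x1, w, y, x
typing: the term checks, with type ((T1 → T3) → T1) → T2 → T1
summary: ordered ✗ | linear ✗ | affine ✗ | relevant ✓ | unrestricted ✓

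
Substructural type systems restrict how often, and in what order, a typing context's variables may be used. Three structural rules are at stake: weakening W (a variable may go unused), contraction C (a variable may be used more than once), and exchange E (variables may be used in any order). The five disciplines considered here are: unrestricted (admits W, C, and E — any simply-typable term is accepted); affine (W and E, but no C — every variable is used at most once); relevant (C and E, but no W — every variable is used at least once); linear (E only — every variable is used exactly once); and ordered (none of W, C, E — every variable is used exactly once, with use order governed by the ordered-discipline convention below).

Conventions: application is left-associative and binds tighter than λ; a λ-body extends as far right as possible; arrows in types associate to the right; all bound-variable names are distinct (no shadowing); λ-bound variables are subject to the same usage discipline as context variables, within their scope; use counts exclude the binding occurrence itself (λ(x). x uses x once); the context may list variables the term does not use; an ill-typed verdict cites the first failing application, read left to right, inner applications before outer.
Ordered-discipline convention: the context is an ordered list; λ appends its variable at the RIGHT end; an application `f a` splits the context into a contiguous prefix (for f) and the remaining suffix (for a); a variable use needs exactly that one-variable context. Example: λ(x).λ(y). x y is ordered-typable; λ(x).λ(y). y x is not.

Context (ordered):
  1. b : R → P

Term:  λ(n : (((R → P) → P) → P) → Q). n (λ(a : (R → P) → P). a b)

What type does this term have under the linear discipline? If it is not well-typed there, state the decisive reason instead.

term : ((((R → P) → P) → P) → Q) → Q
counts: b ×1; n (bound) ×1; a (bound) ×1
use order (left to right): n, a, b
typing: well-typed at ((((R → P) → P) → P) → Q) → Q
summary: ordered ✗; linear ✓; affine ✓; relevant ✓; unrestricted ✓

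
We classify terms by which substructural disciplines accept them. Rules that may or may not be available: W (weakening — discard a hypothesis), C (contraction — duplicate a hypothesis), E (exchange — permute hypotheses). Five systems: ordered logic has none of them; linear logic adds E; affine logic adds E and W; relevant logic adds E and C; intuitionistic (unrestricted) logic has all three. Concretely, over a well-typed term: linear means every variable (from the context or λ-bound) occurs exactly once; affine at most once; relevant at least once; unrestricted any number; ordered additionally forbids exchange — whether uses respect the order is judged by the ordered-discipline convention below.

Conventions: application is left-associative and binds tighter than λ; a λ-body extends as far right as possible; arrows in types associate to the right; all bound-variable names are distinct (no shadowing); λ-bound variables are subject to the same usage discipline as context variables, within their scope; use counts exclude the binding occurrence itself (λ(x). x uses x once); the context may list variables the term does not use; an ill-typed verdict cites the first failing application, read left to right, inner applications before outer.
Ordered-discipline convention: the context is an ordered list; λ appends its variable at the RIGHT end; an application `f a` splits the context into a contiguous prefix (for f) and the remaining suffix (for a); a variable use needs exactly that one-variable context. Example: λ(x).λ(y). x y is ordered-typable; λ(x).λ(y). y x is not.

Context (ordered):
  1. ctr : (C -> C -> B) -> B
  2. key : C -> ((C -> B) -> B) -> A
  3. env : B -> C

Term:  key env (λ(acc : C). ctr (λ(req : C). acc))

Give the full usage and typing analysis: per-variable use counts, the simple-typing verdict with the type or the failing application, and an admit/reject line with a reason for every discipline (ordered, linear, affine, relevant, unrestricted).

counts: ctr=1, key=1, env=1, acc (bound)=1, req (bound)=0
order of uses: key, env, ctr, acc
typing: ill-typed: an argument B -> C mismatches the expected C
ordered ✗ (fails simple typing)
linear ✗ (a type mismatch blocks all five)
affine ✗ (the type mismatch rejects it)
relevant ✗ (not simply typable)
unrestricted ✗ (fails simple typing)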